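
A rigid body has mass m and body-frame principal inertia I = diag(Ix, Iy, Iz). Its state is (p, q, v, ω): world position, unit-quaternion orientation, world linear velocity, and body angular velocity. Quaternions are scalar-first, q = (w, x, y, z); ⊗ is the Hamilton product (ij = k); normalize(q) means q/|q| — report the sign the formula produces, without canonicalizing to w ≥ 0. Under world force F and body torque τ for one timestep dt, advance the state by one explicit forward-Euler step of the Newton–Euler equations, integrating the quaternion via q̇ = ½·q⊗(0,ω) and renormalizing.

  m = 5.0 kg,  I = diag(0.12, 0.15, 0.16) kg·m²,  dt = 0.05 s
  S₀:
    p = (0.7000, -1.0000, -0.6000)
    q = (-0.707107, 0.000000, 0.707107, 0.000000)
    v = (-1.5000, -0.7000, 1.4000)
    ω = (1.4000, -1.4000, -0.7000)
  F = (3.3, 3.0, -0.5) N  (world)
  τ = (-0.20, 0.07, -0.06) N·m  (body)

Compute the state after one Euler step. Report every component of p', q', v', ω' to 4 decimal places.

p' = (0.6250, -1.0350, -0.5300)
q' = (-0.6814, -0.0371, 0.7308, -0.0124)
v' = (-1.4670, -0.6700, 1.3950)
ω' = (1.3126, -1.3897, -0.7004)

α = I⁻¹(τ − ω×Iω) = (-1.7483, 0.2053, -0.0075)
ω + α·dt = (1.3126, -1.3897, -0.7004)
q⊗(0,ω) = (0.9899498, -1.4849247, 0.9899498, -0.4949749)
updated quaternion q' = (-0.6814, -0.0371, 0.7308, -0.0124)
a = (0.6600, 0.6000, -0.1000)
p' = p + v·dt = (0.6250, -1.0350, -0.5300)
v + (F/m)dt = (-1.4670, -0.6700, 1.3950)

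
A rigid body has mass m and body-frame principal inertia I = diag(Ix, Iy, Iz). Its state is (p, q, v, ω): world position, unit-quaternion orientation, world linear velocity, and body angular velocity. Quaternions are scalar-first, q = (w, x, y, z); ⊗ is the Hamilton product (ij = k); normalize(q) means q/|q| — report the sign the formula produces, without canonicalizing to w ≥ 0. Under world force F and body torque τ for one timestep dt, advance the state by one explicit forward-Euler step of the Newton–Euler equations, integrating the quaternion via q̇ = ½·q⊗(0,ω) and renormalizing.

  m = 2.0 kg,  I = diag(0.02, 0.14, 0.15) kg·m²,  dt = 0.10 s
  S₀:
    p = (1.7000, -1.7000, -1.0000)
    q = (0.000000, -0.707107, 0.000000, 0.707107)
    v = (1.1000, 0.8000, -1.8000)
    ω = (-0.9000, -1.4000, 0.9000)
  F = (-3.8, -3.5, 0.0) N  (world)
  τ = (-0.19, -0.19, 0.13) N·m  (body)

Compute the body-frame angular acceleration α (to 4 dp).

gyro term ω×Iω = (-0.0126, 0.1053, 0.1512)
angular accel α = (-8.8700, -2.1093, -0.1413)

α = (-8.8700, -2.1093, -0.1413)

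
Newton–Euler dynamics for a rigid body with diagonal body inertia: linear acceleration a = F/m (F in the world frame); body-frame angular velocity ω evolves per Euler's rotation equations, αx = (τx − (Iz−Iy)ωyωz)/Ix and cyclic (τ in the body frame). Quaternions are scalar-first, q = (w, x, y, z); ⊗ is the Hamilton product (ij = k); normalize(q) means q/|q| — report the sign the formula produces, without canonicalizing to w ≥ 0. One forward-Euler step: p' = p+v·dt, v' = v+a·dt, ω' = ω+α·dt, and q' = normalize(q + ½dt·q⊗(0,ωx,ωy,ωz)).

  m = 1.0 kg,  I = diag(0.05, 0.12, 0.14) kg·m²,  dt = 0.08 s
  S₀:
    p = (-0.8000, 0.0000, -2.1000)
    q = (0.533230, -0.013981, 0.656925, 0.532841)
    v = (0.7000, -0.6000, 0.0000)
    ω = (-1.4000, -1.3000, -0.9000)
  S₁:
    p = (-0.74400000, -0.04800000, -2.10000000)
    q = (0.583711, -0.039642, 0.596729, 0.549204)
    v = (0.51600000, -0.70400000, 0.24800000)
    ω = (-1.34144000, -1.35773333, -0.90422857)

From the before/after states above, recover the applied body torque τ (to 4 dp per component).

ω₁ − ω₀ = (0.05856000, -0.05773333, -0.00422857)
precession coupling = (0.0234, -0.1134, 0.1274)
I·α + gyro = (0.0600, -0.2000, 0.1200)

τ = (0.0600, -0.2000, 0.1200)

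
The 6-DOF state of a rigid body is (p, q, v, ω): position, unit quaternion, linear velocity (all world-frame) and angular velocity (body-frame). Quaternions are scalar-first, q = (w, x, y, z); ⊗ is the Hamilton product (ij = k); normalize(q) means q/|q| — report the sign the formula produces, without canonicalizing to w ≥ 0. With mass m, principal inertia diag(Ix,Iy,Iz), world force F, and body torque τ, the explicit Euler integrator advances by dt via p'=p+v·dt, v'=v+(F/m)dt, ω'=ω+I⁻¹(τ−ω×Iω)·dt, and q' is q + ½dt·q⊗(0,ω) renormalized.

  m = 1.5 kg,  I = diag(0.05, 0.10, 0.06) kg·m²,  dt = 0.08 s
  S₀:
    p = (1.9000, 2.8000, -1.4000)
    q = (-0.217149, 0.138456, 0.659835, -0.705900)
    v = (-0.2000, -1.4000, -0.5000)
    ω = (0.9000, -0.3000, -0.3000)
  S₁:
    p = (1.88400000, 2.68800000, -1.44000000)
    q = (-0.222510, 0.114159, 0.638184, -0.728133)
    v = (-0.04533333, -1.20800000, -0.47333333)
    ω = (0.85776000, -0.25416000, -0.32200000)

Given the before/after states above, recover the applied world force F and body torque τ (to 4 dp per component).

ω₁ − ω₀ = (-0.04224000, 0.04584000, -0.02200000)
gyro term ω₀×Iω₀ = (-0.0036, 0.0027, -0.0135)
I·α + gyro = (-0.0300, 0.0600, -0.0300)
velocity change Δv = (0.15466667, 0.19200000, 0.02666667)
F = m·Δv/dt = (2.9000, 3.6000, 0.5000)

F = (2.9000, 3.6000, 0.5000)
τ = (-0.0300, 0.0600, -0.0300)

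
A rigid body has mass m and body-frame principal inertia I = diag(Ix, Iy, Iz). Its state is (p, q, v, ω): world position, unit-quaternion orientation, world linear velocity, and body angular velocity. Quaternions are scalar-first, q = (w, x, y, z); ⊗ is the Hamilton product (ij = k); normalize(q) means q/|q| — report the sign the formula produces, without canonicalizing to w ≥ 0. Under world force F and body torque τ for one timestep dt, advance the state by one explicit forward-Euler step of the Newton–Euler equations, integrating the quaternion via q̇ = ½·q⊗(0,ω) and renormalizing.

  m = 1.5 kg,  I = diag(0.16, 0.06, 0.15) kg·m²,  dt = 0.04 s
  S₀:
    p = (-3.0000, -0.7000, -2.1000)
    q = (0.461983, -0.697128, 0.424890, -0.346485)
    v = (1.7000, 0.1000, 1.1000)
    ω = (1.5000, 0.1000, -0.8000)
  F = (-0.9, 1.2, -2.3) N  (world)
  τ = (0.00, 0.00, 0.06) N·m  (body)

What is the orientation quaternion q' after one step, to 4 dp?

2q̇ = q⊗(0,ω) = (0.7260150, 0.3877110, -1.0312316, -1.0766342)
q + ½dt·q⊗(0,ω), renormalized = (0.4762, -0.6890, 0.4040, -0.3678)

q' = (0.4762, -0.6890, 0.4040, -0.3678)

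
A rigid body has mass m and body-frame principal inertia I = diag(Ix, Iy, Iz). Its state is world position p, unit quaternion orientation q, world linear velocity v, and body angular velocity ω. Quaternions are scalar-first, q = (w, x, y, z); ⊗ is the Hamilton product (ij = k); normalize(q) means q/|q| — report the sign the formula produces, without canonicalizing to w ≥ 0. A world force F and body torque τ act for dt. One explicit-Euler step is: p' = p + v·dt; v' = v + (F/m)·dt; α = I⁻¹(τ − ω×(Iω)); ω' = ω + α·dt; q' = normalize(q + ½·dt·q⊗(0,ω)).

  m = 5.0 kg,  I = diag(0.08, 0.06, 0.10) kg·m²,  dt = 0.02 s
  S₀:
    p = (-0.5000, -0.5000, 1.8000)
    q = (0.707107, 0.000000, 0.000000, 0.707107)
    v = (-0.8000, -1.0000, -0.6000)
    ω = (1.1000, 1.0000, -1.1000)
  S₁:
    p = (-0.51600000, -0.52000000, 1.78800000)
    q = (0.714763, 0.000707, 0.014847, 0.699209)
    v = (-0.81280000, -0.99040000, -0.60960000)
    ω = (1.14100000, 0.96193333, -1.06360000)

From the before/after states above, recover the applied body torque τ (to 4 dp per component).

ω₁ − ω₀ = (0.04100000, -0.03806667, 0.03640000)
precession coupling = (-0.0440, 0.0242, -0.0220)
τ = I·(Δω/dt) + ω₀×(Iω₀) = (0.1200, -0.0900, 0.1600)

τ = (0.1200, -0.0900, 0.1600)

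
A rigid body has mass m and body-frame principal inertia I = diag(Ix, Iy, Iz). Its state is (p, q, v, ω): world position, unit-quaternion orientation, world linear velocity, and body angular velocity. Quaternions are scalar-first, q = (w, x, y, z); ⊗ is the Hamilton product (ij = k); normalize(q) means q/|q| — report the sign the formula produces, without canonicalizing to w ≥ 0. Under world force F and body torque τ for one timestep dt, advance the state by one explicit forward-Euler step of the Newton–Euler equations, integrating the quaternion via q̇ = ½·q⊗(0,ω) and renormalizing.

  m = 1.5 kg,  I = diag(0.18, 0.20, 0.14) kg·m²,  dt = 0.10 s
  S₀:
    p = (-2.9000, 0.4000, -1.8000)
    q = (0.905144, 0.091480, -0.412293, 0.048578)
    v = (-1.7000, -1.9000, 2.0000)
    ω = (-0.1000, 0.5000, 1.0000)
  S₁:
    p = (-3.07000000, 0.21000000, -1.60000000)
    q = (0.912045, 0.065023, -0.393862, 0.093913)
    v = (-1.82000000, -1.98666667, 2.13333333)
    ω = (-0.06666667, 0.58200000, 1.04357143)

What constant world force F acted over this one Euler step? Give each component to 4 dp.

F = (-1.8000, -1.3000, 2.0000)

v₁ − v₀ = (-0.12000000, -0.08666667, 0.13333333)
applied force F = (-1.8000, -1.3000, 2.0000)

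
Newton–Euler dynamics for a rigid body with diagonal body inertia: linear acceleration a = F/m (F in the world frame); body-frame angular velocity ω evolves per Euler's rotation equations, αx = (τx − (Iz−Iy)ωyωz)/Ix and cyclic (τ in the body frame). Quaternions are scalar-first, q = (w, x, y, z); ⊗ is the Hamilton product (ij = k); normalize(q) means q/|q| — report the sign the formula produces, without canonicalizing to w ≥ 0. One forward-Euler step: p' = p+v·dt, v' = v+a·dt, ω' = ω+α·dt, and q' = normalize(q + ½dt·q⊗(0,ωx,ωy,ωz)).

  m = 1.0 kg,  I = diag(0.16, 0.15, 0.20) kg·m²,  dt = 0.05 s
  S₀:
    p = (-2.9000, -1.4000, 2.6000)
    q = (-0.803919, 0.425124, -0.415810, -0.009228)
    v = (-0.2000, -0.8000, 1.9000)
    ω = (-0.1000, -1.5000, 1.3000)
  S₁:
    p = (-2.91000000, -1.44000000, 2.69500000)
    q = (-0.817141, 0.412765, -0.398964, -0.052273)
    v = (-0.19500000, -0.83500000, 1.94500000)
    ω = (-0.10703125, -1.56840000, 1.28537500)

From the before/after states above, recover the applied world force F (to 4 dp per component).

F = (0.1000, -0.7000, 0.9000)

v₁ − v₀ = (0.00500000, -0.03500000, 0.04500000)
m·(v₁−v₀)/dt = (0.1000, -0.7000, 0.9000)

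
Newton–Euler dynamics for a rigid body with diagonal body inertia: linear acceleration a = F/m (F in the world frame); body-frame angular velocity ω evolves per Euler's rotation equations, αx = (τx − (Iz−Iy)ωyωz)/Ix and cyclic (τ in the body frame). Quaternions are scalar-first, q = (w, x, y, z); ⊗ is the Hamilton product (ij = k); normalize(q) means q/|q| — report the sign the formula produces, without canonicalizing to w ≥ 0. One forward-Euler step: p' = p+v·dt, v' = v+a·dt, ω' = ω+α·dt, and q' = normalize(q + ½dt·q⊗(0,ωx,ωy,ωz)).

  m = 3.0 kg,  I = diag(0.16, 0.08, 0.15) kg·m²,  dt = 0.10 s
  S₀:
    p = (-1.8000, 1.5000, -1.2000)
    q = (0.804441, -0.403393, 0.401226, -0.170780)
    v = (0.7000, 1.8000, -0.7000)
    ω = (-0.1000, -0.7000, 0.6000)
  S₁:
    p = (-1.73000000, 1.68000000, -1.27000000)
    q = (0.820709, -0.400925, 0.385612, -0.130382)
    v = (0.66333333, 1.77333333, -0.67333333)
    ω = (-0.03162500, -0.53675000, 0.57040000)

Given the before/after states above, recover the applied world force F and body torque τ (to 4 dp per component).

F = (-1.1000, -0.8000, 0.8000)
τ = (0.0800, 0.1300, -0.0500)

Δω = ω₁−ω₀ = (0.06837500, 0.16325000, -0.02960000)
precession coupling = (-0.0294, -0.0006, -0.0056)
τ = I·(Δω/dt) + ω₀×(Iω₀) = (0.0800, 0.1300, -0.0500)
velocity change Δv = (-0.03666667, -0.02666667, 0.02666667)
applied force F = (-1.1000, -0.8000, 0.8000)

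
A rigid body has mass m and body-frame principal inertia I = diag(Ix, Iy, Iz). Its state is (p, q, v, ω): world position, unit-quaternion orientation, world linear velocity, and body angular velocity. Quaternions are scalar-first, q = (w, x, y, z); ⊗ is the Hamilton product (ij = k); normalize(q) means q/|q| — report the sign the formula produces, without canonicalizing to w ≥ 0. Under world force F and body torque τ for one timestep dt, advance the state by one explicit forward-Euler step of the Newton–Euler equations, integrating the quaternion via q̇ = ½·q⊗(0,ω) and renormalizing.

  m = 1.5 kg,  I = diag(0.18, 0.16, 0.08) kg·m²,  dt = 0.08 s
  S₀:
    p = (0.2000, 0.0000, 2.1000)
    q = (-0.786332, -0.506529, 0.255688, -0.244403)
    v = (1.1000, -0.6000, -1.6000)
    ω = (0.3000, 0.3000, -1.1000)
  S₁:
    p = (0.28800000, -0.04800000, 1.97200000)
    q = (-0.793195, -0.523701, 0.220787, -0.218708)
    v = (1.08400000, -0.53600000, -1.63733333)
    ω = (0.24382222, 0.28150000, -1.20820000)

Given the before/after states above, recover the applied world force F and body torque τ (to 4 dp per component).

F = (-0.3000, 1.2000, -0.7000)
τ = (-0.1000, -0.0700, -0.1100)

velocity change Δv = (-0.01600000, 0.06400000, -0.03733333)
applied force F = (-0.3000, 1.2000, -0.7000)
rate change Δω = (-0.05617778, -0.01850000, -0.10820000)
τ = I·(Δω/dt) + ω₀×(Iω₀) = (-0.1000, -0.0700, -0.1100)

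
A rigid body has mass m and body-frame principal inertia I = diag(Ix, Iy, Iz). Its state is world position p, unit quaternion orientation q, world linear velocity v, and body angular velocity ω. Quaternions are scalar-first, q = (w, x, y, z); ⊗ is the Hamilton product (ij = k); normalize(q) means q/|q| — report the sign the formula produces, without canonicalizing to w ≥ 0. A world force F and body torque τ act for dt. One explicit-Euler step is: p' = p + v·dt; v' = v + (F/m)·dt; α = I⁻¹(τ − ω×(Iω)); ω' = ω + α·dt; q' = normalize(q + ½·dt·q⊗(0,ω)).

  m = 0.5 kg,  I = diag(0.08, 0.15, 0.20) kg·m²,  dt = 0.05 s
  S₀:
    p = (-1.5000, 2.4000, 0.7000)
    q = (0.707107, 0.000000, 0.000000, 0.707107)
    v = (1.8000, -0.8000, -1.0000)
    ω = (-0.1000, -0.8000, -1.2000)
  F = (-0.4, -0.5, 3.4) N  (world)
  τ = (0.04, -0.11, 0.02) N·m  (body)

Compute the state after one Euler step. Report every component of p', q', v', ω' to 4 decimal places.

p' = (-1.4100, 2.3600, 0.6500)
q' = (0.7278, 0.0124, -0.0159, 0.6854)
v' = (1.7600, -0.8500, -0.6600)
ω' = (-0.1050, -0.8319, -1.1964)

gyro term ω×Iω = (0.0480, -0.0144, 0.0056)
angular accel α = (-0.1000, -0.6373, 0.0720)
ω + α·dt = (-0.1050, -0.8319, -1.1964)
Hamilton product q⊗(0,ω) = (0.8485284, 0.4949749, -0.6363963, -0.8485284)
q' = normalize(q + ½dt·q⊗(0,ω)) = (0.7278, 0.0124, -0.0159, 0.6854)
linear accel F/m = (-0.8000, -1.0000, 6.8000)
p + v·dt = (-1.4100, 2.3600, 0.6500)
v' = v + a·dt = (1.7600, -0.8500, -0.6600)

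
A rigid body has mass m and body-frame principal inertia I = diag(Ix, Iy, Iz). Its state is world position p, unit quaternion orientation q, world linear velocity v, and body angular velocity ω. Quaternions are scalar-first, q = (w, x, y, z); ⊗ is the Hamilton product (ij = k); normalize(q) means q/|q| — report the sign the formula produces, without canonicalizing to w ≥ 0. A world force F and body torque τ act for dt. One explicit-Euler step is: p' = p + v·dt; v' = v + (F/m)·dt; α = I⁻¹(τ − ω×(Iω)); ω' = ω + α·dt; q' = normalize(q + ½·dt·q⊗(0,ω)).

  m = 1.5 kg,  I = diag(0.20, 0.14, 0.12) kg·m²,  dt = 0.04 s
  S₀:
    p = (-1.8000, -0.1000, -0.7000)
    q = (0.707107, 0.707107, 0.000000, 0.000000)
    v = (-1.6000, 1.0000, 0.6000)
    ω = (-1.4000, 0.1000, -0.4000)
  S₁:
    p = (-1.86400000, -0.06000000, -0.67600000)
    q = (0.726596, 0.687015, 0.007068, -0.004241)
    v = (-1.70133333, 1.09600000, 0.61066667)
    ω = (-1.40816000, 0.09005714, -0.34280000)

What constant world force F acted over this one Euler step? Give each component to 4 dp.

velocity change Δv = (-0.10133333, 0.09600000, 0.01066667)
applied force F = (-3.8000, 3.6000, 0.4000)

F = (-3.8000, 3.6000, 0.4000)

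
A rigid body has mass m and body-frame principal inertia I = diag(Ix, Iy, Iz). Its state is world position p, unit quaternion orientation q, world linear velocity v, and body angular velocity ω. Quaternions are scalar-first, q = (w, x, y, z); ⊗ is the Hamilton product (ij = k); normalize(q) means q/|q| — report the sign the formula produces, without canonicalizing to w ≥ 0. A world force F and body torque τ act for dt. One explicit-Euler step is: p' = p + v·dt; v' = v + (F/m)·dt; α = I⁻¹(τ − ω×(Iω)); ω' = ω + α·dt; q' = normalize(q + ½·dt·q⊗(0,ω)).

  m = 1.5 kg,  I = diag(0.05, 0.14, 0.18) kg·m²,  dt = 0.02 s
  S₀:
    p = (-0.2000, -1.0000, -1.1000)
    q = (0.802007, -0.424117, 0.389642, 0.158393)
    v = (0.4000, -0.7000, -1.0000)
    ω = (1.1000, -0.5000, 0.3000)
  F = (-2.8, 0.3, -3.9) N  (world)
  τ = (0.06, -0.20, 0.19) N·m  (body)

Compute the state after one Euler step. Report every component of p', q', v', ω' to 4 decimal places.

p' = (-0.1920, -1.0140, -1.1200)
q' = (0.8081, -0.4133, 0.3886, 0.1586)
v' = (0.3627, -0.6960, -1.0520)
ω' = (1.1264, -0.5224, 0.3266)

angular accel α = (1.3200, -1.1221, 1.3306)
ω' = ω + α·dt = (1.1264, -0.5224, 0.3266)
Hamilton product q⊗(0,ω) = (0.6138318, 1.0782968, -0.0995361, 0.0240544)
updated quaternion q' = (0.8081, -0.4133, 0.3886, 0.1586)
new position p' = (-0.1920, -1.0140, -1.1200)
v' = v + a·dt = (0.3627, -0.6960, -1.0520)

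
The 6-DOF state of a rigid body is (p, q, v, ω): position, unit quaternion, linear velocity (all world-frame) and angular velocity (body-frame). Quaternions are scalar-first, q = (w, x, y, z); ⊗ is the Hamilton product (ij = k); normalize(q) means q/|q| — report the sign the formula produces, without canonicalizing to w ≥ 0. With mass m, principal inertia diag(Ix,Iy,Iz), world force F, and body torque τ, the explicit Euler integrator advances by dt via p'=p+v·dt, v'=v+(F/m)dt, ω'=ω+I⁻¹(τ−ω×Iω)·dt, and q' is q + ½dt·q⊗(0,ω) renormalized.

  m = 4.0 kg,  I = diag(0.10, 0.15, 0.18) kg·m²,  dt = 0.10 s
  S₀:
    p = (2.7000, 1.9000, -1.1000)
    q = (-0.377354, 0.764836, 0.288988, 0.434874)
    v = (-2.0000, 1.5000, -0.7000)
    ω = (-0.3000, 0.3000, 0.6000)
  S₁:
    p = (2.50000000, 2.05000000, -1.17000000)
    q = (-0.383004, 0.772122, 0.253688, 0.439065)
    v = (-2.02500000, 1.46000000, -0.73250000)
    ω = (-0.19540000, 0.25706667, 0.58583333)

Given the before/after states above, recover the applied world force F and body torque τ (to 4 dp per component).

F = (-1.0000, -1.6000, -1.3000)
τ = (0.1100, -0.0500, -0.0300)

Δω = ω₁−ω₀ = (0.10460000, -0.04293333, -0.01416667)
ω₀×(Iω₀) = (0.0054, 0.0144, -0.0045)
applied torque τ = (0.1100, -0.0500, -0.0300)
v₁ − v₀ = (-0.02500000, -0.04000000, -0.03250000)
applied force F = (-1.0000, -1.6000, -1.3000)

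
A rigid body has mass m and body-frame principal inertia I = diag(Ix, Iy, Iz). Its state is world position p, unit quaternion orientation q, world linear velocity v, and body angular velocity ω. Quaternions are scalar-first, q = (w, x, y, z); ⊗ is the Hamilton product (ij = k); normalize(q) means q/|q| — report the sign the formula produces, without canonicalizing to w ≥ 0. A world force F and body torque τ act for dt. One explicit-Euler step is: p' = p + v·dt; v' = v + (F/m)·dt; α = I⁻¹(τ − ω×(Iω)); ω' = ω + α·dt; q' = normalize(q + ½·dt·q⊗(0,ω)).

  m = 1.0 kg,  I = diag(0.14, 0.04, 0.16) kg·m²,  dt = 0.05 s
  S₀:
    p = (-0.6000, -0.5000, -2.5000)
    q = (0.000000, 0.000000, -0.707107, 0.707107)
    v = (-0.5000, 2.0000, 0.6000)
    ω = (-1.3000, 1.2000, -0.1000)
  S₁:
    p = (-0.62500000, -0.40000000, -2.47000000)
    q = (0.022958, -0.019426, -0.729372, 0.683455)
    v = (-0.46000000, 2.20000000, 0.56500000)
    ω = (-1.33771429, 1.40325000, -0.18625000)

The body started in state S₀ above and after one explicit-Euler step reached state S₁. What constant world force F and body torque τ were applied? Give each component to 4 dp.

F = (0.8000, 4.0000, -0.7000)
τ = (-0.1200, 0.1600, -0.1200)

Δω = ω₁−ω₀ = (-0.03771429, 0.20325000, -0.08625000)
ω₀×(Iω₀) = (-0.0144, -0.0026, 0.1560)
τ = I·(Δω/dt) + ω₀×(Iω₀) = (-0.1200, 0.1600, -0.1200)
v₁ − v₀ = (0.04000000, 0.20000000, -0.03500000)
m·(v₁−v₀)/dt = (0.8000, 4.0000, -0.7000)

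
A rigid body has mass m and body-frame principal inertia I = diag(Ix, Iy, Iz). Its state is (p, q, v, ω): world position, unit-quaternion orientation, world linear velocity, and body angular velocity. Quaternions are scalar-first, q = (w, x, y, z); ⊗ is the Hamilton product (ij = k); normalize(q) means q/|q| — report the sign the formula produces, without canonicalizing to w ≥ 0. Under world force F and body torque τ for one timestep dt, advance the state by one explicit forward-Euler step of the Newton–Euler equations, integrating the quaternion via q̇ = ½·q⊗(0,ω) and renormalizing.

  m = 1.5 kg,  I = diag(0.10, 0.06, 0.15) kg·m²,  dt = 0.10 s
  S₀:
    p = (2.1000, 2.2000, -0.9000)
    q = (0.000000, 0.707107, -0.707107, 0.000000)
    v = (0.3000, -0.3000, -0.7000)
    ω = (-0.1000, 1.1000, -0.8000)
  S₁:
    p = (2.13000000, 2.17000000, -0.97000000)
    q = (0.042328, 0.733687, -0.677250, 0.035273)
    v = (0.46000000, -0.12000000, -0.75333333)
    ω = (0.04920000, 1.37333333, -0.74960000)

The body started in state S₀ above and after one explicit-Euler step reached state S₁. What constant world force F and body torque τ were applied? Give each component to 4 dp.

rate change Δω = (0.14920000, 0.27333333, 0.05040000)
τ = I·(Δω/dt) + ω₀×(Iω₀) = (0.0700, 0.1600, 0.0800)
v₁ − v₀ = (0.16000000, 0.18000000, -0.05333333)
m·(v₁−v₀)/dt = (2.4000, 2.7000, -0.8000)

F = (2.4000, 2.7000, -0.8000)
τ = (0.0700, 0.1600, 0.0800)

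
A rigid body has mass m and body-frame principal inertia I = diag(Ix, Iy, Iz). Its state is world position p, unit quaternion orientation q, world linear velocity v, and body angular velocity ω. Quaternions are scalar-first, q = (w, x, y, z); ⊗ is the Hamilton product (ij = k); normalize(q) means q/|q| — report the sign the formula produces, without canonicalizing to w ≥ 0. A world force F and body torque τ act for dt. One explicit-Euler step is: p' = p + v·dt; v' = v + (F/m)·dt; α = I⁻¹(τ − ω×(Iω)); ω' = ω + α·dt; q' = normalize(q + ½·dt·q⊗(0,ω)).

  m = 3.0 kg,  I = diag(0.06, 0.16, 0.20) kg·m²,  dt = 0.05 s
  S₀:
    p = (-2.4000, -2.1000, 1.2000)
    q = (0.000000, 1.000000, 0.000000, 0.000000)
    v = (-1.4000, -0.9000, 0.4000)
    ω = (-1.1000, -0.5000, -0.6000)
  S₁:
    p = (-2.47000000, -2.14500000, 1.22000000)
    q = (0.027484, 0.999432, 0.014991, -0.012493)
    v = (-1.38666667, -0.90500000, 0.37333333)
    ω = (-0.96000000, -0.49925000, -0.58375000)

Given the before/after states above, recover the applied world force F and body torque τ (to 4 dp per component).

F = (0.8000, -0.3000, -1.6000)
τ = (0.1800, -0.0900, 0.1200)

ω₁ − ω₀ = (0.14000000, 0.00075000, 0.01625000)
precession coupling = (0.0120, -0.0924, 0.0550)
applied torque τ = (0.1800, -0.0900, 0.1200)
velocity change Δv = (0.01333333, -0.00500000, -0.02666667)
applied force F = (0.8000, -0.3000, -1.6000)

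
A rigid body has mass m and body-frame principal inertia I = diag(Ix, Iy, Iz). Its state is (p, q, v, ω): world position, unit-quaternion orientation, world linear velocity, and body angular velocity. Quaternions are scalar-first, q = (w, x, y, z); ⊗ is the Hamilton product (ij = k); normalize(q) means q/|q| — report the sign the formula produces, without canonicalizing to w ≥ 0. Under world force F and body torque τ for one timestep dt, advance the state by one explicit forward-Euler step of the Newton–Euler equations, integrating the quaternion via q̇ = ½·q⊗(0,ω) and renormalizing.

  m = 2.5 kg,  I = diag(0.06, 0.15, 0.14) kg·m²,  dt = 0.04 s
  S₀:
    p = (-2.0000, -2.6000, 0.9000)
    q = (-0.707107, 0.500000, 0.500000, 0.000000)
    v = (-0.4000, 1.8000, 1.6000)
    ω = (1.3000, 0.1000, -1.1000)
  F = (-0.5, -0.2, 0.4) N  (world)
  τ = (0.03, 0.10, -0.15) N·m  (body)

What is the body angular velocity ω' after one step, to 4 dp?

ω' = (1.3193, 0.0962, -1.1462)

angular accel α = (0.4817, -0.0960, -1.1550)
ω' = ω + α·dt = (1.3193, 0.0962, -1.1462)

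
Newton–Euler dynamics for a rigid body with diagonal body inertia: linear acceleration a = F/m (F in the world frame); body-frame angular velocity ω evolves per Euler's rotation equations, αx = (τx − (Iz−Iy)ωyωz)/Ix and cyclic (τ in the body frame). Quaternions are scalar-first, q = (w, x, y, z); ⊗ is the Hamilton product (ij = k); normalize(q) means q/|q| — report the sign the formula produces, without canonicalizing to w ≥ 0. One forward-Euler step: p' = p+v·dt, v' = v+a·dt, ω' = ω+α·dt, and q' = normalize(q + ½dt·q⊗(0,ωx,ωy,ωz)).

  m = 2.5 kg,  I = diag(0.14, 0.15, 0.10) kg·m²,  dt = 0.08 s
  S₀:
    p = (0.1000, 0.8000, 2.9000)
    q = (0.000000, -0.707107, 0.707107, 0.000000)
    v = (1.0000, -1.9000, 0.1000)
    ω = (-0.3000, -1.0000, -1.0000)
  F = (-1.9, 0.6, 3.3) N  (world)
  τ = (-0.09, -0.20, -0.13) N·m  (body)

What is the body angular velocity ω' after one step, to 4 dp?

ω' = (-0.3229, -1.1131, -1.1064)

precession coupling ω×(Iω) = (-0.0500, 0.0120, 0.0030)
(τ − ω×Iω)/I = (-0.2857, -1.4133, -1.3300)
new body rate ω' = (-0.3229, -1.1131, -1.1064)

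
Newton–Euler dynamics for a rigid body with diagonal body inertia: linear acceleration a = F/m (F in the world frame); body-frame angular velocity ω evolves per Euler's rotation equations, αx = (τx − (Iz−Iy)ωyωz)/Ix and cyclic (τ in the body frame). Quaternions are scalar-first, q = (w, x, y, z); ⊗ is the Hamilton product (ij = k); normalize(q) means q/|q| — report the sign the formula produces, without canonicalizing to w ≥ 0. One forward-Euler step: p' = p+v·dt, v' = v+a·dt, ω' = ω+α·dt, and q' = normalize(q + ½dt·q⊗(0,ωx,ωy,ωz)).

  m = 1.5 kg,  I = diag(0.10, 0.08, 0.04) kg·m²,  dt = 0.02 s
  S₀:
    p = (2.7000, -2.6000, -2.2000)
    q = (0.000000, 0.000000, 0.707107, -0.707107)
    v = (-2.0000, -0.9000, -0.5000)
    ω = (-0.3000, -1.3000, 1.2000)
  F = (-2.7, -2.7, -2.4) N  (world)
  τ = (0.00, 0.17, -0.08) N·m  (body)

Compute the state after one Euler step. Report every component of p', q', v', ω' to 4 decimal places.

linear accel F/m = (-1.8000, -1.8000, -1.6000)
new position p' = (2.6600, -2.6180, -2.2100)
v + (F/m)dt = (-2.0360, -0.9360, -0.5320)
α = I⁻¹(τ − ω×Iω) = (-0.6240, 2.3950, -1.8050)
ω' = ω + α·dt = (-0.3125, -1.2521, 1.1639)
2q̇ = q⊗(0,ω) = (1.7677675, -0.0707107, 0.2121321, 0.2121321)
q' = normalize(q + ½dt·q⊗(0,ω)) = (0.0177, -0.0007, 0.7091, -0.7049)

p' = (2.6600, -2.6180, -2.2100)
q' = (0.0177, -0.0007, 0.7091, -0.7049)
v' = (-2.0360, -0.9360, -0.5320)
ω' = (-0.3125, -1.2521, 1.1639)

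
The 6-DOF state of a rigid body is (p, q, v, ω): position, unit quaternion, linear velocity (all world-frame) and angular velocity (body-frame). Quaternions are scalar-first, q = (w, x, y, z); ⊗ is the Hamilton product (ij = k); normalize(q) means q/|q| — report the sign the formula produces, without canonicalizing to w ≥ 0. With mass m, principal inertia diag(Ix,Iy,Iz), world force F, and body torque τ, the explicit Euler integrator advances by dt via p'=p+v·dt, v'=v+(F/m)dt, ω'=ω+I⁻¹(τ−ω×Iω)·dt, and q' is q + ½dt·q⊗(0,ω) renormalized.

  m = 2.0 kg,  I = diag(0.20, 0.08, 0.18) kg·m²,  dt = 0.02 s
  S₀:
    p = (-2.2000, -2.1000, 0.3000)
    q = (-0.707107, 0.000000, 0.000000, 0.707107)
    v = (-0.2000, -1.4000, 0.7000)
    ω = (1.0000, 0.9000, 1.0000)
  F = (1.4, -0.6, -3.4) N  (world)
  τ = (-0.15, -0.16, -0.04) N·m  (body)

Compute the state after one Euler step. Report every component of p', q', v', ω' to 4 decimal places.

p' = (-2.2040, -2.1280, 0.3140)
q' = (-0.7141, -0.0134, 0.0007, 0.6999)
v' = (-0.1860, -1.4060, 0.6660)
ω' = (0.9760, 0.8550, 1.0076)

a = F/m = (0.7000, -0.3000, -1.7000)
p + v·dt = (-2.2040, -2.1280, 0.3140)
v + (F/m)dt = (-0.1860, -1.4060, 0.6660)
ω×(Iω) gyroscopic = (0.0900, 0.0200, -0.1080)
α = I⁻¹(τ − ω×Iω) = (-1.2000, -2.2500, 0.3778)
new body rate ω' = (0.9760, 0.8550, 1.0076)
q⊗(0,ω) = (-0.7071070, -1.3435033, 0.0707107, -0.7071070)
q + ½dt·q⊗(0,ω), renormalized = (-0.7141, -0.0134, 0.0007, 0.6999)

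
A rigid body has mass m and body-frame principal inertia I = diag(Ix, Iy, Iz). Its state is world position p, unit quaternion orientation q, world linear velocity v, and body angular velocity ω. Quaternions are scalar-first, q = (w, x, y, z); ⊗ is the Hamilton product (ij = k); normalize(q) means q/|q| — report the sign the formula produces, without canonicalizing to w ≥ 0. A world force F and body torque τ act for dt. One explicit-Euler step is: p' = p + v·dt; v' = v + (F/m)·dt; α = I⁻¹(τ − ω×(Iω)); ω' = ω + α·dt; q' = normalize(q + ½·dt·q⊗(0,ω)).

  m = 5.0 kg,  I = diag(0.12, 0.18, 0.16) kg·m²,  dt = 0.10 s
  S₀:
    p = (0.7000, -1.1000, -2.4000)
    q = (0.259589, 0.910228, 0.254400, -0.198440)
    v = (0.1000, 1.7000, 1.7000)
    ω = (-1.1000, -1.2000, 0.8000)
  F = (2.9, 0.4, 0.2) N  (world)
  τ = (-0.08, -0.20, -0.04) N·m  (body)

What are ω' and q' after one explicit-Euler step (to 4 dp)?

ω' = (-1.1827, -1.3307, 0.7255)
q' = (0.3315, 0.8906, 0.2125, -0.2277)

angular accel α = (-0.8267, -1.3067, -0.7450)
ω + α·dt = (-1.1827, -1.3307, 0.7255)
q⊗(0,ω) = (1.4652828, -0.3201559, -0.8214052, -0.6047624)
q' = normalize(q + ½dt·q⊗(0,ω)) = (0.3315, 0.8906, 0.2125, -0.2277)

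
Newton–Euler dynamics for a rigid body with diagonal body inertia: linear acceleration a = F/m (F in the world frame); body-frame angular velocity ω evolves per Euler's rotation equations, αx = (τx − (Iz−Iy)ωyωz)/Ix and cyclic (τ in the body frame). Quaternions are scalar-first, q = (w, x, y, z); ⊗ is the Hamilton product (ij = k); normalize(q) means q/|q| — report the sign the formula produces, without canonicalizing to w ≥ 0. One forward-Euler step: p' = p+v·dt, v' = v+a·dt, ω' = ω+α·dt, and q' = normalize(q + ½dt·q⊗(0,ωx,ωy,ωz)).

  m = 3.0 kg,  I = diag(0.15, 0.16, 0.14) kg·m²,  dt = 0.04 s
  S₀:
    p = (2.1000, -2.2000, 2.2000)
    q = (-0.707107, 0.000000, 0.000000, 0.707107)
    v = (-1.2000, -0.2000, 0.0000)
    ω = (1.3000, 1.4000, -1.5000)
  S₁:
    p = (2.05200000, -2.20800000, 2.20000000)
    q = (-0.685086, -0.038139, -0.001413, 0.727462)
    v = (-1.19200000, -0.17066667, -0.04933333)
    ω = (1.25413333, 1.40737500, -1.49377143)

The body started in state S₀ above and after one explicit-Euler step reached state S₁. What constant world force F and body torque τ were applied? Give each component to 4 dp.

F = (0.6000, 2.2000, -3.7000)
τ = (-0.1300, 0.0100, 0.0400)

Δω = ω₁−ω₀ = (-0.04586667, 0.00737500, 0.00622857)
applied torque τ = (-0.1300, 0.0100, 0.0400)
v₁ − v₀ = (0.00800000, 0.02933333, -0.04933333)
applied force F = (0.6000, 2.2000, -3.7000)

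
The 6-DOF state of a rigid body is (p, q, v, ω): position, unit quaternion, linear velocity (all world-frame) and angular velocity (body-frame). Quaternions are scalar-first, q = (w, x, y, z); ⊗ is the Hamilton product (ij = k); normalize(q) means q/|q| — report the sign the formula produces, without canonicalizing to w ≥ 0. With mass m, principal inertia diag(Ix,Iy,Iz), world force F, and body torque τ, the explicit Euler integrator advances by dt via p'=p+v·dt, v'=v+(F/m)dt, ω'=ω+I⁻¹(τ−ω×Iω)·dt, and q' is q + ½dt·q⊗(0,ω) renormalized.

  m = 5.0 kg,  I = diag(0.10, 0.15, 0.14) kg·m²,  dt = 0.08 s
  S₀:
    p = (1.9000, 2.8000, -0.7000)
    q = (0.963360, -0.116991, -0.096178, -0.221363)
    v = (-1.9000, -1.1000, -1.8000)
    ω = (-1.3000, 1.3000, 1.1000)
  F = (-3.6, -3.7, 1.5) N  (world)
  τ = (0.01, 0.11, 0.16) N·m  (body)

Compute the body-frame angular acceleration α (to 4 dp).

α = (0.2430, 0.3520, 1.7464)

ω×(Iω) gyroscopic = (-0.0143, 0.0572, -0.0845)
(τ − ω×Iω)/I = (0.2430, 0.3520, 1.7464)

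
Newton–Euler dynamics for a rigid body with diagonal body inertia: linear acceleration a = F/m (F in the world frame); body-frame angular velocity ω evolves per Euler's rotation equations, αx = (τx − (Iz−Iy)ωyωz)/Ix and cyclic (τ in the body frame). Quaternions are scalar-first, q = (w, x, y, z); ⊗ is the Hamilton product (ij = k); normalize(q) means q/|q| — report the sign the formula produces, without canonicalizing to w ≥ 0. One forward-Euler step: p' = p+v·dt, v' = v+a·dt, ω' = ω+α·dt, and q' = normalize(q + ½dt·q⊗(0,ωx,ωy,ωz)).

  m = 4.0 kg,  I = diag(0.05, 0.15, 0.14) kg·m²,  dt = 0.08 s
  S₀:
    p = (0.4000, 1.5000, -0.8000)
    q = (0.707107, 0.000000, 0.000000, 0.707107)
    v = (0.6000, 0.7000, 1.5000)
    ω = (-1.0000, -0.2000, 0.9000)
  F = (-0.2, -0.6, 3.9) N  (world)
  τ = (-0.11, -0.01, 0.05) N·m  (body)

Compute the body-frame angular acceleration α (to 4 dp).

α = (-2.2360, -0.6067, 0.2143)

ω×(Iω) gyroscopic = (0.0018, 0.0810, 0.0200)
α = I⁻¹(τ − ω×Iω) = (-2.2360, -0.6067, 0.2143)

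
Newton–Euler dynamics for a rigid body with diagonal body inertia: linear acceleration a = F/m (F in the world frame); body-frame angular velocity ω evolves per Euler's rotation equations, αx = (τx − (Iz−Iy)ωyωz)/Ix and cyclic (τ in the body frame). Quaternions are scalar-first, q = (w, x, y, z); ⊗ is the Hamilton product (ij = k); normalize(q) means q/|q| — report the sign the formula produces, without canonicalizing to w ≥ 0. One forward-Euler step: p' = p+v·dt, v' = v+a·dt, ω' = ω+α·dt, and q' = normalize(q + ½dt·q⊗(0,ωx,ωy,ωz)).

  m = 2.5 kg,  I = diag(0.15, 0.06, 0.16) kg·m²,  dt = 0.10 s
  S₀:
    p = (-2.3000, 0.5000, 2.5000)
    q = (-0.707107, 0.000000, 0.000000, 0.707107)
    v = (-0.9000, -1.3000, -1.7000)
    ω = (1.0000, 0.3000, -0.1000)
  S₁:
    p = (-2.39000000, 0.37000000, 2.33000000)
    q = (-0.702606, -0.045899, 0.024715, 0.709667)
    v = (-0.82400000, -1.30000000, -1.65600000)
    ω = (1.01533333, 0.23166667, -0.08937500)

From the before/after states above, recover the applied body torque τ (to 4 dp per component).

ω₁ − ω₀ = (0.01533333, -0.06833333, 0.01062500)
τ = I·(Δω/dt) + ω₀×(Iω₀) = (0.0200, -0.0400, -0.0100)

τ = (0.0200, -0.0400, -0.0100)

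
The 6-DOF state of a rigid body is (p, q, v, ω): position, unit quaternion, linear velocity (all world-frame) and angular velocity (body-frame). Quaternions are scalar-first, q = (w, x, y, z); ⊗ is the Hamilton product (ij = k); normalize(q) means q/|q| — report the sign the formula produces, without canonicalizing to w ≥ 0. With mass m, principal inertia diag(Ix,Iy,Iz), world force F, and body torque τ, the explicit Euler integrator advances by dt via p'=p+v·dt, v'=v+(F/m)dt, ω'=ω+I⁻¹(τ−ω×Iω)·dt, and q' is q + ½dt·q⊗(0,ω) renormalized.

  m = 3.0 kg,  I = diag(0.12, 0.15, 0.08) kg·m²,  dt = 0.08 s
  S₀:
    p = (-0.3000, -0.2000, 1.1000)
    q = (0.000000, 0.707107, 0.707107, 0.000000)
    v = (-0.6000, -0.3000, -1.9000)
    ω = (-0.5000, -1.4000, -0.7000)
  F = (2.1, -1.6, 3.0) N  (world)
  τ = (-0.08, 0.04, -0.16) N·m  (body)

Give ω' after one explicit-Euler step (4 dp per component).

ω×(Iω) gyroscopic = (-0.0686, 0.0140, 0.0210)
angular accel α = (-0.0950, 0.1733, -2.2625)
new body rate ω' = (-0.5076, -1.3861, -0.8810)

ω' = (-0.5076, -1.3861, -0.8810)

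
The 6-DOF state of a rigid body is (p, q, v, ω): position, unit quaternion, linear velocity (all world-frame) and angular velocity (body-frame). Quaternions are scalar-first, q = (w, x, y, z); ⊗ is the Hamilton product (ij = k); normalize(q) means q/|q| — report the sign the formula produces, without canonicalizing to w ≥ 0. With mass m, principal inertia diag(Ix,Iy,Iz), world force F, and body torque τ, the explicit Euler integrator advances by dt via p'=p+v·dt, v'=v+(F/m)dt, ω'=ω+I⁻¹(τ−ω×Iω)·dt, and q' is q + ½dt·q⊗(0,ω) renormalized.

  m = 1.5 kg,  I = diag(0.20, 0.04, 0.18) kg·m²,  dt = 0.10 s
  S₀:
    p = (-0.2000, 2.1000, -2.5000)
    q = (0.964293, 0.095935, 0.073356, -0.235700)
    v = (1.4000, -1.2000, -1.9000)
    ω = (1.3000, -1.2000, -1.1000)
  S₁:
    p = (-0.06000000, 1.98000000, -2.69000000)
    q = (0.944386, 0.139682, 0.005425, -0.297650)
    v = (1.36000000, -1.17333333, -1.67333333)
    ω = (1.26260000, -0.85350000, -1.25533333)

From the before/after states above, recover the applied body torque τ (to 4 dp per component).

τ = (0.1100, 0.1100, -0.0300)

ω₁ − ω₀ = (-0.03740000, 0.34650000, -0.15533333)
precession coupling = (0.1848, -0.0286, 0.2496)
τ = I·(Δω/dt) + ω₀×(Iω₀) = (0.1100, 0.1100, -0.0300)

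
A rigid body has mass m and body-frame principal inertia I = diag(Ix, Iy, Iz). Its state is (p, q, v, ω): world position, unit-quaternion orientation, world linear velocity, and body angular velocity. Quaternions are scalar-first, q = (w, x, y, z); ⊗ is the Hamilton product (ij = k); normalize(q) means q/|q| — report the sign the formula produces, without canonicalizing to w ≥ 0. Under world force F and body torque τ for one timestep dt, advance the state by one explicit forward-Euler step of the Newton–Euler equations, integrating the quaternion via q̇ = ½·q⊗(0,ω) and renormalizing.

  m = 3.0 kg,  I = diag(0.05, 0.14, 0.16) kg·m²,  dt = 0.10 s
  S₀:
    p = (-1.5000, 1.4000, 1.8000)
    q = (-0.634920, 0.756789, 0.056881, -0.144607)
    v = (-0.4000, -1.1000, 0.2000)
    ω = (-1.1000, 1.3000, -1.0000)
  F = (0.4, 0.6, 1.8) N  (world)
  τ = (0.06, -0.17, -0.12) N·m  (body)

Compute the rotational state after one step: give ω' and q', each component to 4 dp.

precession coupling ω×(Iω) = (-0.0260, -0.1210, -0.1287)
(τ − ω×Iω)/I = (1.7200, -0.3500, 0.0544)
ω' = ω + α·dt = (-0.9280, 1.2650, -0.9946)
Hamilton product q⊗(0,ω) = (0.6139156, 0.8295201, 0.0904607, 1.6813148)
q + ½dt·q⊗(0,ω), renormalized = (-0.6013, 0.7944, 0.0611, -0.0602)

ω' = (-0.9280, 1.2650, -0.9946)
q' = (-0.6013, 0.7944, 0.0611, -0.0602)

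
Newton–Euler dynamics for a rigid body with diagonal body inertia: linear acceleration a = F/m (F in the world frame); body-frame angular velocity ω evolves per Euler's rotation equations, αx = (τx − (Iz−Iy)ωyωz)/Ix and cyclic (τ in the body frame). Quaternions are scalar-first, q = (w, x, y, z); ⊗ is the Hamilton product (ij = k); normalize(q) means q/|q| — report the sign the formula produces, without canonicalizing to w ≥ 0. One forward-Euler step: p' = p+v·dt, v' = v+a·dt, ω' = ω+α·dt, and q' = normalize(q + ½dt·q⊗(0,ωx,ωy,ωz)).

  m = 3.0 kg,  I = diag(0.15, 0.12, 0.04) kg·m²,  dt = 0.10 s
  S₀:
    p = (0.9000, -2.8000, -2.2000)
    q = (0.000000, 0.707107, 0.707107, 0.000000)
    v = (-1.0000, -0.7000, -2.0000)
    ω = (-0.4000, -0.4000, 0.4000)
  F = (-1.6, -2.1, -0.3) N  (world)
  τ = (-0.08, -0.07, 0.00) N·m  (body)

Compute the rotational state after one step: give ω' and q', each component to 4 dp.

(τ − ω×Iω)/I = (-0.6187, -0.4367, 0.1200)
ω' = ω + α·dt = (-0.4619, -0.4437, 0.4120)
q⊗(0,ω) = (0.5656856, 0.2828428, -0.2828428, 0.0000000)
updated quaternion q' = (0.0283, 0.7208, 0.6925, 0.0000)

ω' = (-0.4619, -0.4437, 0.4120)
q' = (0.0283, 0.7208, 0.6925, 0.0000)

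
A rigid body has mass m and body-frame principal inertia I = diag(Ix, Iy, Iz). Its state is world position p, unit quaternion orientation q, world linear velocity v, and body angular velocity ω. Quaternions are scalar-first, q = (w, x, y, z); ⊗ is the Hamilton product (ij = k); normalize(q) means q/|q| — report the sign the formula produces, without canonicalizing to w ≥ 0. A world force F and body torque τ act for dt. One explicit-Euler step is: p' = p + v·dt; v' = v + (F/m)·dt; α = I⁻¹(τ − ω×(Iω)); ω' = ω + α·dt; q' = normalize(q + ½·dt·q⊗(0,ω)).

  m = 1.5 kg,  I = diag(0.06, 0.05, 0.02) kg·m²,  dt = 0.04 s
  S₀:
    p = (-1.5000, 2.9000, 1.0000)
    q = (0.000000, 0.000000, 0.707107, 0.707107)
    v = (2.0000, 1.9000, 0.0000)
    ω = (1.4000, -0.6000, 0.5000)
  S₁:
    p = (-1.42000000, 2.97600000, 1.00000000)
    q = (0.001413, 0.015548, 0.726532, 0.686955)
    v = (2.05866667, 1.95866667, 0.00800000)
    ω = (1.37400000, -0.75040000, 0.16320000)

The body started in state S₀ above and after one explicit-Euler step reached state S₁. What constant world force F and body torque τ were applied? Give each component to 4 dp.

velocity change Δv = (0.05866667, 0.05866667, 0.00800000)
applied force F = (2.2000, 2.2000, 0.3000)
Δω = ω₁−ω₀ = (-0.02600000, -0.15040000, -0.33680000)
precession coupling = (0.0090, 0.0280, 0.0084)
I·α + gyro = (-0.0300, -0.1600, -0.1600)

F = (2.2000, 2.2000, 0.3000)
τ = (-0.0300, -0.1600, -0.1600)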